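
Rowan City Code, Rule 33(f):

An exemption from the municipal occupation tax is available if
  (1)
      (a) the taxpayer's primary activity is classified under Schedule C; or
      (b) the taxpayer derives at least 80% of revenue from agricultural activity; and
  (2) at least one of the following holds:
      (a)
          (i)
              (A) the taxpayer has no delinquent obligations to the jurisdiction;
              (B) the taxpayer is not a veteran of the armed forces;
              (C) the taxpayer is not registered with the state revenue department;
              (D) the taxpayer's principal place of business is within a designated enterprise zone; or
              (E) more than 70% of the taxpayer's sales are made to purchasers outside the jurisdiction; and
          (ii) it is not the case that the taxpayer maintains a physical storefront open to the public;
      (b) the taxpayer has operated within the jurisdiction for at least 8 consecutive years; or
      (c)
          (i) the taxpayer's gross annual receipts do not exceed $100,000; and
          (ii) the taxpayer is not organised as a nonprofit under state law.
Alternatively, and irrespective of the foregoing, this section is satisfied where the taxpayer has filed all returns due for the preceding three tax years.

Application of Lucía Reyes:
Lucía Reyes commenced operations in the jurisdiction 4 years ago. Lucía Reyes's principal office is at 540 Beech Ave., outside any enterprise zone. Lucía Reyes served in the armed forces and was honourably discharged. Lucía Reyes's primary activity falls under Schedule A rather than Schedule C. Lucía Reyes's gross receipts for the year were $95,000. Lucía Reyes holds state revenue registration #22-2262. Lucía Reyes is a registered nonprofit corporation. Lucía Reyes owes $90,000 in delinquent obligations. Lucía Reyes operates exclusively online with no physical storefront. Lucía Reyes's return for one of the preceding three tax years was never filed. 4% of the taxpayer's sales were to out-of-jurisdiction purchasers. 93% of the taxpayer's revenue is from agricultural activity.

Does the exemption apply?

(a) Schedule C activity — not met.
(b) ≥80% agricultural — met.
(1): F OR T → true.
(A) no delinquency — not satisfied.
(B) not (veteran) — fails.
(C) not (state-registered) — not satisfied.
(D) in enterprise zone — not satisfied.
(E) >70% out-of-jur. sales — not met.
So (i) is not satisfied (F OR F OR F OR F OR F).
(ii) not (has storefront) — satisfied.
So (a) is not satisfied (F AND T).
(b) ≥ 8 yrs in jurisdiction — not met.
(i) receipts ≤ $100,000 — satisfied.
(ii) not (nonprofit) — not met.
(c) = T AND F = false.
(2): F OR F OR F → false.
So Overall is not satisfied (T AND F).
Exception (returns current) — not satisfied.
Result: main false OR exception false → false.

No — not exempt.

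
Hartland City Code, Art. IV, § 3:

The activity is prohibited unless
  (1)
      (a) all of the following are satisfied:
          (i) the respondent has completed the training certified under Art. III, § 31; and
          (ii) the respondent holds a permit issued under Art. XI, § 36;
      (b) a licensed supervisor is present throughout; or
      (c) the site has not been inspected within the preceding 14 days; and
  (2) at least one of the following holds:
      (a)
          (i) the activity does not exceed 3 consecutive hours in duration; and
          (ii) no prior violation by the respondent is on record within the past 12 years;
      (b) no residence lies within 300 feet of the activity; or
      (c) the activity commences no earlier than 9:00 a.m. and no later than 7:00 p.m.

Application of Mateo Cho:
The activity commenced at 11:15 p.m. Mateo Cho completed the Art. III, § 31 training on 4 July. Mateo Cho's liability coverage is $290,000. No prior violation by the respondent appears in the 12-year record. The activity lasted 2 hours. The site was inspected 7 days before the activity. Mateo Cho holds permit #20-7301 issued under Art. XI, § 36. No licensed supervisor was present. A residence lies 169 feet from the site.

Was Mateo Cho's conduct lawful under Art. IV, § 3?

(i) training certified — met.
(ii) holds permit — satisfied.
(a): T AND T → true.
(b) supervisor present — not satisfied.
(c) not (site inspected) — fails.
So (1) is satisfied (T OR F OR F).
(i) ≤ 3 hrs duration — met.
(ii) no prior violation — met.
So (a) is satisfied (T AND T).
(b) no residence in 300 ft — not satisfied.
(c) start within hours — fails.
So (2) is satisfied (T OR F OR F).
Overall: T AND T → true.

Yes — lawful.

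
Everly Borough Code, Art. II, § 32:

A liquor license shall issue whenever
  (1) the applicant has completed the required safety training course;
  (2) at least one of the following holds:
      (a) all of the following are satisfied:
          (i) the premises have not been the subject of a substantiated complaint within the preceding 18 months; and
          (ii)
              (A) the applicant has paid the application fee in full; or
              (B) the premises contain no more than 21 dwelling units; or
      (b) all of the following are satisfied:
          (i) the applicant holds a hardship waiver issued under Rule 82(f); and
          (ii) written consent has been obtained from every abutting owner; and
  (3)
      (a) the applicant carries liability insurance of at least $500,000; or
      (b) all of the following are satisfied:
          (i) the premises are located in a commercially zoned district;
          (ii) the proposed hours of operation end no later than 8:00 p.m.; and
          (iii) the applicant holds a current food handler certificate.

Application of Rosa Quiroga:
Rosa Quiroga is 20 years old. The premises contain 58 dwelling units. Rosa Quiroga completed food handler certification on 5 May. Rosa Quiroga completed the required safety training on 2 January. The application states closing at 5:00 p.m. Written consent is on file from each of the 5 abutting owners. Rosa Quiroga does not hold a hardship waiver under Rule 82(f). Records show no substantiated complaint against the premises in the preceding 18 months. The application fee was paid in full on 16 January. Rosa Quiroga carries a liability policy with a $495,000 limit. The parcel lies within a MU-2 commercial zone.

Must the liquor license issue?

(1) safety training — holds.
(i) no complaint in 18 mo. — holds.
(A) fee paid — holds.
(B) ≤ 21 units — not met.
So (ii) is satisfied (T OR F).
(a) = T AND T = true.
(i) hardship waiver — not met.
(ii) all abutters consent — holds.
(b): F AND T → false.
(2): T OR F → true.
(a) insurance ≥ $500,000 — not satisfied.
(i) commercially zoned — met.
(ii) closes by 8 p.m. — holds.
(iii) food handler cert. — satisfied.
(b): T AND T AND T → true.
So (3) is satisfied (F OR T).
So Overall is satisfied (T AND T AND T).

Yes — granted.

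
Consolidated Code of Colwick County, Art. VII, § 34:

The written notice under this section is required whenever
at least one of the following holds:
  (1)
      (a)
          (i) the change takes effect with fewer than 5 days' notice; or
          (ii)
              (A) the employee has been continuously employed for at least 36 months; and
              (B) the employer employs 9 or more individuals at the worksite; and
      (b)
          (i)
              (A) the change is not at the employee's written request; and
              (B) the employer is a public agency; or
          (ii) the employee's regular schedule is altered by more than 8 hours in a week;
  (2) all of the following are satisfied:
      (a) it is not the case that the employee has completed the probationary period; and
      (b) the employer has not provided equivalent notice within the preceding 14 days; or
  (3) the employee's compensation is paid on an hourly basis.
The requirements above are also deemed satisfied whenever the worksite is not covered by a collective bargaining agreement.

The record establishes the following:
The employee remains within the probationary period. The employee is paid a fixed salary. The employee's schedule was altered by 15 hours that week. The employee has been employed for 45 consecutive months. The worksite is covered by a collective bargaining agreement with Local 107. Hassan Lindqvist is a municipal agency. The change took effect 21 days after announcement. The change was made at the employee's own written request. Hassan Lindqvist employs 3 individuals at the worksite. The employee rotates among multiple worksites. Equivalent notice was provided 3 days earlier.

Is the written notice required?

(i) < 5 days' notice — not satisfied.
(A) tenure ≥ 36 mo. — met.
(B) ≥ 9 at site — fails.
So (ii) is not satisfied (T AND F).
So (a) is not satisfied (F OR F).
(A) not employee-requested — not satisfied.
(B) public agency — holds.
(i) = F AND T = false.
(ii) schedule shift > 8h — satisfied.
So (b) is satisfied (F OR T).
(1): F AND T → false.
(a) not (past probation) — met.
(b) no recent notice — not satisfied.
So (2) is not satisfied (T AND F).
(3) hourly-paid — fails.
Overall = F OR F OR F = false.
Exception (no CBA) — not satisfied.
Result: main false OR exception false → false.

No — not required.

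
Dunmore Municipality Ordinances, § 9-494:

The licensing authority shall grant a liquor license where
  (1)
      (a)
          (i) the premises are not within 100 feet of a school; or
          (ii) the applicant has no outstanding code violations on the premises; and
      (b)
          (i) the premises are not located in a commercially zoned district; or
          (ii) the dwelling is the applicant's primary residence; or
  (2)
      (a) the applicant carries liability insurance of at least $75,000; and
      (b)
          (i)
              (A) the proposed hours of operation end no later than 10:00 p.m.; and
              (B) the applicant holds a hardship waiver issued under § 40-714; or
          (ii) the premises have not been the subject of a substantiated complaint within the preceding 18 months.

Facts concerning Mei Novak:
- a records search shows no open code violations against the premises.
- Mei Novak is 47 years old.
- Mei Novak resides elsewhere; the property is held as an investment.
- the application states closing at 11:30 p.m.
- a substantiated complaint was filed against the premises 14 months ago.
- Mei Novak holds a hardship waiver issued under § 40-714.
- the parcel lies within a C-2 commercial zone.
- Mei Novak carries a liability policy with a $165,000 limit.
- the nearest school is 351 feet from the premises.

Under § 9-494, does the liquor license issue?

(i) ≥100 ft from school — met.
(ii) no code violations — met.
(a): T OR T → true.
(i) not (commercially zoned) — not met.
(ii) primary residence — not met.
So (b) is not satisfied (F OR F).
(1) = T AND F = false.
(a) insurance ≥ $75,000 — satisfied.
(A) closes by 10 p.m. — not satisfied.
(B) hardship waiver — holds.
So (i) is not satisfied (F AND T).
(ii) no complaint in 18 mo. — not satisfied.
(b): F OR F → false.
(2) = T AND F = false.
Overall: F OR F → false.

No — denied.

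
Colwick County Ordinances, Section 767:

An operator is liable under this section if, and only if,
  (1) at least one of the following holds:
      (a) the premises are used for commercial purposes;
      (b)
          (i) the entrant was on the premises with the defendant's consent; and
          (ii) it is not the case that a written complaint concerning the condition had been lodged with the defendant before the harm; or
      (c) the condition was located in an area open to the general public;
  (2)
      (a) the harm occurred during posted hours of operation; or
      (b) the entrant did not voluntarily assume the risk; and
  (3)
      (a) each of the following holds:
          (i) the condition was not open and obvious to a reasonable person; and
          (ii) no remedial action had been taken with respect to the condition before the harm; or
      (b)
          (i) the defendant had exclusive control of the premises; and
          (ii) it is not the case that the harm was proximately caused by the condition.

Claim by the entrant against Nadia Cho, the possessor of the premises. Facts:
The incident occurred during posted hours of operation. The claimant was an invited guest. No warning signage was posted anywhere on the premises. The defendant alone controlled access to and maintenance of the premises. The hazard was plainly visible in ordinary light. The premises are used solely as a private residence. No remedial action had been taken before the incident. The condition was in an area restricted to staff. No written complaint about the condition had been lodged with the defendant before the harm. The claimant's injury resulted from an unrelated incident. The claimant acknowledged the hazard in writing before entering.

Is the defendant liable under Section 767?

Yes — liable.

(a) commercial use — not satisfied.
(i) consent to enter — holds.
(ii) not (complaint lodged) — satisfied.
(b) = T AND T = true.
(c) public area — not satisfied.
So (1) is satisfied (F OR T OR F).
(a) during posted hours — holds.
(b) no assumed risk — not met.
(2) = T OR F = true.
(i) not open/obvious — not satisfied.
(ii) no remedial action — met.
So (a) is not satisfied (F AND T).
(i) exclusive control — met.
(ii) not (proximate cause) — met.
So (b) is satisfied (T AND T).
(3) = F OR T = true.
Overall: T AND T AND T → true.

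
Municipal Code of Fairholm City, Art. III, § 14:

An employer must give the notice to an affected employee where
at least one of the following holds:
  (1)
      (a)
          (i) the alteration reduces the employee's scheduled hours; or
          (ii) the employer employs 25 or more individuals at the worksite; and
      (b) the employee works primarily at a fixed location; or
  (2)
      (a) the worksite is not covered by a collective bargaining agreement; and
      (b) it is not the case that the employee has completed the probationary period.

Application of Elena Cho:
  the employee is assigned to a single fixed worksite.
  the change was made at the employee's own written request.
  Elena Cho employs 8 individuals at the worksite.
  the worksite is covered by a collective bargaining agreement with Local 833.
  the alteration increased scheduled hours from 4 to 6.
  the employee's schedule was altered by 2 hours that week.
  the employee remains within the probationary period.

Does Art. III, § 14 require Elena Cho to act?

No — not required.

(i) hours reduced — not satisfied.
(ii) ≥ 25 at site — not met.
So (a) is not satisfied (F OR F).
(b) fixed location — satisfied.
So (1) is not satisfied (F AND T).
(a) no CBA — not met.
(b) not (past probation) — holds.
(2): F AND T → false.
Overall = F OR F = false.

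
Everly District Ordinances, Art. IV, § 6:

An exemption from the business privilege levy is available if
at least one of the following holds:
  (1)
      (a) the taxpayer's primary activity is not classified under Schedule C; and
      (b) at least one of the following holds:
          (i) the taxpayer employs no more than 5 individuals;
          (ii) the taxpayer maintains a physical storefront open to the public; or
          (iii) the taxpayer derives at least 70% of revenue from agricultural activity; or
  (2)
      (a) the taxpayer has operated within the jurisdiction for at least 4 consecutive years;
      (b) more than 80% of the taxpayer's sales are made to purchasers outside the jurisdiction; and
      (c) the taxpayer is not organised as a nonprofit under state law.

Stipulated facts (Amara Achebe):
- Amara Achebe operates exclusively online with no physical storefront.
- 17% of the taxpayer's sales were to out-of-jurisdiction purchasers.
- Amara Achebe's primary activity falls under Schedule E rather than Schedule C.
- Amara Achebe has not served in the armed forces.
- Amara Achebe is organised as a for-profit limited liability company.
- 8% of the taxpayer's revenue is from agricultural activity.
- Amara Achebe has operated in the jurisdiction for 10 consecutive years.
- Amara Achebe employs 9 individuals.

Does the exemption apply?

No — not exempt.

(a) not (Schedule C activity) — met.
(i) ≤ 5 employees — fails.
(ii) has storefront — not met.
(iii) ≥70% agricultural — not met.
(b) = F OR F OR F = false.
(1) = T AND F = false.
(a) ≥ 4 yrs in jurisdiction — met.
(b) >80% out-of-jur. sales — not met.
(c) not (nonprofit) — holds.
(2) = T AND F AND T = false.
Overall: F OR F → false.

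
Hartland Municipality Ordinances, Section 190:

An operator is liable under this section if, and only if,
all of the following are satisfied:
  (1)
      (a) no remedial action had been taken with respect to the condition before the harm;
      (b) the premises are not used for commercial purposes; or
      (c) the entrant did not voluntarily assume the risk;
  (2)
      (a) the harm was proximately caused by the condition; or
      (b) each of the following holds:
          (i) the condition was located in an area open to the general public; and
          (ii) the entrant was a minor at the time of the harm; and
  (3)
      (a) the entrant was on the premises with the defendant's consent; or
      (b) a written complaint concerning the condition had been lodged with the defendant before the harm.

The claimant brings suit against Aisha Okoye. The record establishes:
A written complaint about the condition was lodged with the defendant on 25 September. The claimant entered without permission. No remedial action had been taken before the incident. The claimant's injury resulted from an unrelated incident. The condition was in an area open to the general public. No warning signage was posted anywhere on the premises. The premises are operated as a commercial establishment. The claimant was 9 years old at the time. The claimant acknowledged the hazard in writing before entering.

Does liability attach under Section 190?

Yes — liable.

(a) no remedial action — holds.
(b) not (commercial use) — not satisfied.
(c) no assumed risk — not satisfied.
(1) = T OR F OR F = true.
(a) proximate cause — fails.
(i) public area — met.
(ii) entrant a minor — satisfied.
(b) = T AND T = true.
So (2) is satisfied (F OR T).
(a) consent to enter — fails.
(b) complaint lodged — satisfied.
(3): F OR T → true.
Overall: T AND T AND T → true.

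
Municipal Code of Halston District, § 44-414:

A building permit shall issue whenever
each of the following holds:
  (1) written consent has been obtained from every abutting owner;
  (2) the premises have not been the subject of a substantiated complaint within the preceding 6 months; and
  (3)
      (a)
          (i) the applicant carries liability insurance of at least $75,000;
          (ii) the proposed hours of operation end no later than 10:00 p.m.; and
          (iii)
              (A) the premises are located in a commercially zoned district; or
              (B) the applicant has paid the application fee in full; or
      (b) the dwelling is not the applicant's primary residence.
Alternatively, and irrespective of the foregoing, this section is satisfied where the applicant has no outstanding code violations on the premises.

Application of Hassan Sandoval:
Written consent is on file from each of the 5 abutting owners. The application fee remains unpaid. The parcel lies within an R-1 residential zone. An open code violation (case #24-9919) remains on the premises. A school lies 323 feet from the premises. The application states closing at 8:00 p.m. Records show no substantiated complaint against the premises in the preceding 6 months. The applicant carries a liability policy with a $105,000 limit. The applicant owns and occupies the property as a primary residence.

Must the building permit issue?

(1) all abutters consent — met.
(2) no complaint in 6 mo. — holds.
(i) insurance ≥ $75,000 — holds.
(ii) closes by 10 p.m. — met.
(A) commercially zoned — not met.
(B) fee paid — fails.
(iii) = F OR F = false.
(a) = T AND T AND F = false.
(b) not (primary residence) — not satisfied.
So (3) is not satisfied (F OR F).
Overall: T AND T AND F → false.
Exception (no code violations) — not satisfied.
Result: main false OR exception false → false.

No — denied.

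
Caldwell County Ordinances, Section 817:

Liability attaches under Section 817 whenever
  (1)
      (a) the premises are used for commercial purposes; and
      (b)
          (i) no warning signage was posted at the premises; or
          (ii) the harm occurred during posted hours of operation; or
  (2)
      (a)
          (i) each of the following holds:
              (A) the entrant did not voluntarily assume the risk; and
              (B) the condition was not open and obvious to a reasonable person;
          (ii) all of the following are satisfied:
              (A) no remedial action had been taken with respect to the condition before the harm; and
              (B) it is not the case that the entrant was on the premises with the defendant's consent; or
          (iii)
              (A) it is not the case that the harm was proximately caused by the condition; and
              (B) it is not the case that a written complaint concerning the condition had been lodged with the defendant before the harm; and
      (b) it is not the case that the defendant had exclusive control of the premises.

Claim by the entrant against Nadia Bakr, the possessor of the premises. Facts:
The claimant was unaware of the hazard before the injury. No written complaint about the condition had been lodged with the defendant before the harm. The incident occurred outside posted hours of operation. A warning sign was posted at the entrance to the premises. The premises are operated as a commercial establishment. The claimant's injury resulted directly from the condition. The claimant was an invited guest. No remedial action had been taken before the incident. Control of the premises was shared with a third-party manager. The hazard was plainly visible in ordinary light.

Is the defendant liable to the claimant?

No — not liable.

(a) commercial use — holds.
(i) no signage posted — fails.
(ii) during posted hours — fails.
(b) = F OR F = false.
So (1) is not satisfied (T AND F).
(A) no assumed risk — satisfied.
(B) not open/obvious — not met.
(i): T AND F → false.
(A) no remedial action — met.
(B) not (consent to enter) — not met.
So (ii) is not satisfied (T AND F).
(A) not (proximate cause) — not met.
(B) not (complaint lodged) — holds.
So (iii) is not satisfied (F AND T).
(a): F OR F OR F → false.
(b) not (exclusive control) — satisfied.
So (2) is not satisfied (F AND T).
Overall: F OR F → false.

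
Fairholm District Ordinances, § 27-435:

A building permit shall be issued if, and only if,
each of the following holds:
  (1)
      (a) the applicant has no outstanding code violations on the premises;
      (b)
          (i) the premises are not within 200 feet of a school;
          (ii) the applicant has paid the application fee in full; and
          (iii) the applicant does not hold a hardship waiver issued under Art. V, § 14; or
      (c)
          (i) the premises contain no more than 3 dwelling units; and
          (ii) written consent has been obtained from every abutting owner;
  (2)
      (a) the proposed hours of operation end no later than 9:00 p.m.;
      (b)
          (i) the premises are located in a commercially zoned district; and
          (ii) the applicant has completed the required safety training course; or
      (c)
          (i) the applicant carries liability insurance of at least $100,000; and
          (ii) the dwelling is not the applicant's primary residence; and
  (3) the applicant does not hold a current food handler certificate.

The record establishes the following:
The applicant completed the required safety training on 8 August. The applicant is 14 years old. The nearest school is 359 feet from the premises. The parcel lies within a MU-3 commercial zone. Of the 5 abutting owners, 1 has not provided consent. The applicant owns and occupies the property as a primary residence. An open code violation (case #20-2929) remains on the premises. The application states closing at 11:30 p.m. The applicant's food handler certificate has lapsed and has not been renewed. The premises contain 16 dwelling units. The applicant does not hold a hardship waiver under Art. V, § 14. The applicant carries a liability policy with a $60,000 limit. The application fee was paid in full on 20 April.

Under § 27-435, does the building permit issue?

(a) no code violations — fails.
(i) ≥200 ft from school — satisfied.
(ii) fee paid — satisfied.
(iii) not (hardship waiver) — satisfied.
So (b) is satisfied (T AND T AND T).
(i) ≤ 3 units — not met.
(ii) all abutters consent — fails.
So (c) is not satisfied (F AND F).
(1) = F OR T OR F = true.
(a) closes by 9 p.m. — not satisfied.
(i) commercially zoned — met.
(ii) safety training — met.
(b) = T AND T = true.
(i) insurance ≥ $100,000 — not met.
(ii) not (primary residence) — fails.
(c) = F AND F = false.
So (2) is satisfied (F OR T OR F).
(3) not (food handler cert.) — holds.
Overall = T AND T AND T = true.

Yes — granted.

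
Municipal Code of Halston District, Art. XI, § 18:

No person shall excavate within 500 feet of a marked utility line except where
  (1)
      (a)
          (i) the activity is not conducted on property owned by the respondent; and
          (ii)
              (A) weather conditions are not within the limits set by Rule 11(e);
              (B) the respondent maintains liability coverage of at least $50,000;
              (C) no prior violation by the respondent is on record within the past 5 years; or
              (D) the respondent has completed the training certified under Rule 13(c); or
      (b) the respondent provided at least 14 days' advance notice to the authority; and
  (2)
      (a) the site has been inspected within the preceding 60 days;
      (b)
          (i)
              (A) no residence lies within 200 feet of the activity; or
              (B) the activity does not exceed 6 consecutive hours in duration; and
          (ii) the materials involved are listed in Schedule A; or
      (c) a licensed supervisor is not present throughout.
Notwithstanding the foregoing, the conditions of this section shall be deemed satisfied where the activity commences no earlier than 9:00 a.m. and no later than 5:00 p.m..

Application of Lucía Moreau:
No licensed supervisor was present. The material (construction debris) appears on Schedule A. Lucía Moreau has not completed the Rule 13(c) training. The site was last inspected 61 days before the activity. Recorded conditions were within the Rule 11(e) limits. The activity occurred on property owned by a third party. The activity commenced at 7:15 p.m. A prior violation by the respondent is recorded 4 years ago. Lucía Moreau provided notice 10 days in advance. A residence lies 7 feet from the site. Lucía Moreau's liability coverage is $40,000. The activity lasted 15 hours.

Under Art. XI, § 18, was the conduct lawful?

No — unlawful.

(i) not (own property) — holds.
(A) not (weather ok) — fails.
(B) coverage ≥ $50,000 — not satisfied.
(C) no prior violation — not satisfied.
(D) training certified — not satisfied.
So (ii) is not satisfied (F OR F OR F OR F).
So (a) is not satisfied (T AND F).
(b) ≥14 days' notice — not satisfied.
(1): F OR F → false.
(a) site inspected — not met.
(A) no residence in 200 ft — not met.
(B) ≤ 6 hrs duration — fails.
(i) = F OR F = false.
(ii) Schedule A material — met.
So (b) is not satisfied (F AND T).
(c) not (supervisor present) — holds.
(2): F OR F OR T → true.
Overall: F AND T → false.
Exception (start within hours) — not satisfied.
Result: main false OR exception false → false.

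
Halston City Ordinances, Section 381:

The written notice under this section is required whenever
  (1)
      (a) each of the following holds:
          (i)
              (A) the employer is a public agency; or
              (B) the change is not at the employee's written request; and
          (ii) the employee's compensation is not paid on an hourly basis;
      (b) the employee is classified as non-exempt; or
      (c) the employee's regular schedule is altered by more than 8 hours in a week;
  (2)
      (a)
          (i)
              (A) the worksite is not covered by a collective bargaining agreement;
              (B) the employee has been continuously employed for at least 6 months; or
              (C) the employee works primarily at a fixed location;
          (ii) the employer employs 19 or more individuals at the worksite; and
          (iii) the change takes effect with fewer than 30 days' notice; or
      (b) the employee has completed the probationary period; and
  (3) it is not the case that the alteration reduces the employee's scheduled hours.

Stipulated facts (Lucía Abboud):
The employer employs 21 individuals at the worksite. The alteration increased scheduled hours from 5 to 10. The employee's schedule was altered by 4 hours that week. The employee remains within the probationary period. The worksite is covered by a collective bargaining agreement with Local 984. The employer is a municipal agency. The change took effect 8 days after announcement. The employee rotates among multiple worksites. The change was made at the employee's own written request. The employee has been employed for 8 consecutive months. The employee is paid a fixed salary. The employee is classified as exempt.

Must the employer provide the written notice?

(A) public agency — met.
(B) not employee-requested — not satisfied.
So (i) is satisfied (T OR F).
(ii) not (hourly-paid) — satisfied.
(a): T AND T → true.
(b) non-exempt — not satisfied.
(c) schedule shift > 8h — not met.
So (1) is satisfied (T OR F OR F).
(A) no CBA — fails.
(B) tenure ≥ 6 mo. — satisfied.
(C) fixed location — not met.
(i): F OR T OR F → true.
(ii) ≥ 19 at site — met.
(iii) < 30 days' notice — holds.
So (a) is satisfied (T AND T AND T).
(b) past probation — not met.
(2) = T OR F = true.
(3) not (hours reduced) — met.
So Overall is satisfied (T AND T AND T).

Yes — required.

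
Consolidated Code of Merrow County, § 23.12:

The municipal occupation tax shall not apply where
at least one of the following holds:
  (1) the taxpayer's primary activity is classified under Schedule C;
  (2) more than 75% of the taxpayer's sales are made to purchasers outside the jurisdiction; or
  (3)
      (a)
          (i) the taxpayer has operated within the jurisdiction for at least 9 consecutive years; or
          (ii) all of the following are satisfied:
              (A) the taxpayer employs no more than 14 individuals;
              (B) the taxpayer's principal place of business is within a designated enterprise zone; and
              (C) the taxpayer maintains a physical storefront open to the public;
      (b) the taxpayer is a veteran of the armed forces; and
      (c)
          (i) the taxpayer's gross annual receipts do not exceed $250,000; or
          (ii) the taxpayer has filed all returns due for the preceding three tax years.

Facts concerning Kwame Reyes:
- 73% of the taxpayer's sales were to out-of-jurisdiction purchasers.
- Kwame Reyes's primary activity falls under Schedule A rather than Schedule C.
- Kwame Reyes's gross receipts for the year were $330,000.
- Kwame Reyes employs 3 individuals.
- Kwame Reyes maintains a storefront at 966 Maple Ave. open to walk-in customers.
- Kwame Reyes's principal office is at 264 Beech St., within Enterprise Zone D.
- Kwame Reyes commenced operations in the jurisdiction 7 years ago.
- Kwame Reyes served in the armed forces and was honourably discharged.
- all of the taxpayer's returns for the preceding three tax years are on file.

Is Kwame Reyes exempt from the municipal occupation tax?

(1) Schedule C activity — not met.
(2) >75% out-of-jur. sales — not met.
(i) ≥ 9 yrs in jurisdiction — not met.
(A) ≤ 14 employees — satisfied.
(B) in enterprise zone — holds.
(C) has storefront — holds.
So (ii) is satisfied (T AND T AND T).
So (a) is satisfied (F OR T).
(b) veteran — holds.
(i) receipts ≤ $250,000 — not met.
(ii) returns current — holds.
So (c) is satisfied (F OR T).
(3): T AND T AND T → true.
Overall = F OR F OR T = true.

Yes — exempt.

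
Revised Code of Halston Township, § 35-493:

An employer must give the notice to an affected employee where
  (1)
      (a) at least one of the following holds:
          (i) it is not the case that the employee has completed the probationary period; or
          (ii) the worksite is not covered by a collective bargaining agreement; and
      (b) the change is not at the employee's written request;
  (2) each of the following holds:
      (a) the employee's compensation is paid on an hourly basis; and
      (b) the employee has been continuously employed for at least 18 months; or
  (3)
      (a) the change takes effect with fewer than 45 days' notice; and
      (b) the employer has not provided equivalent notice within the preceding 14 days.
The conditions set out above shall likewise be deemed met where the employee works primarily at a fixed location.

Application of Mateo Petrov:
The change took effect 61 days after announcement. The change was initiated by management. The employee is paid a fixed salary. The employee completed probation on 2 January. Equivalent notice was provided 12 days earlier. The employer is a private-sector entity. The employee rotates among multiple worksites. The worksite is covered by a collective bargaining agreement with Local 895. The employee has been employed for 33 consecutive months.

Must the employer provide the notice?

(i) not (past probation) — not met.
(ii) no CBA — not satisfied.
(a) = F OR F = false.
(b) not employee-requested — satisfied.
So (1) is not satisfied (F AND T).
(a) hourly-paid — fails.
(b) tenure ≥ 18 mo. — satisfied.
(2): F AND T → false.
(a) < 45 days' notice — fails.
(b) no recent notice — not satisfied.
(3) = F AND F = false.
So Overall is not satisfied (F OR F OR F).
Exception (fixed location) — not satisfied.
Result: main false OR exception false → false.

No — not required.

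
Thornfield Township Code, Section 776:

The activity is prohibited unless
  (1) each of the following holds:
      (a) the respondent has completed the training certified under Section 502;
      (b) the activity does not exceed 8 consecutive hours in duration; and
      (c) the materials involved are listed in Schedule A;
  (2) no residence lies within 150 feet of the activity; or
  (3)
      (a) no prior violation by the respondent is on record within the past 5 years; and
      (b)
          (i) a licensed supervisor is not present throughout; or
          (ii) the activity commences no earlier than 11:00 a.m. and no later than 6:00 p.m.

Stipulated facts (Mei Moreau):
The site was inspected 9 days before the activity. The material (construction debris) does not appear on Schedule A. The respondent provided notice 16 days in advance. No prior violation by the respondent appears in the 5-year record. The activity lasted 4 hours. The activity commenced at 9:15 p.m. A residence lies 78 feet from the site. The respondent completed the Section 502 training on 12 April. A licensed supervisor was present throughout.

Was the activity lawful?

(a) training certified — satisfied.
(b) ≤ 8 hrs duration — holds.
(c) Schedule A material — fails.
So (1) is not satisfied (T AND T AND F).
(2) no residence in 150 ft — not met.
(a) no prior violation — met.
(i) not (supervisor present) — not met.
(ii) start within hours — fails.
(b) = F OR F = false.
(3): T AND F → false.
Overall = F OR F OR F = false.

No — unlawful.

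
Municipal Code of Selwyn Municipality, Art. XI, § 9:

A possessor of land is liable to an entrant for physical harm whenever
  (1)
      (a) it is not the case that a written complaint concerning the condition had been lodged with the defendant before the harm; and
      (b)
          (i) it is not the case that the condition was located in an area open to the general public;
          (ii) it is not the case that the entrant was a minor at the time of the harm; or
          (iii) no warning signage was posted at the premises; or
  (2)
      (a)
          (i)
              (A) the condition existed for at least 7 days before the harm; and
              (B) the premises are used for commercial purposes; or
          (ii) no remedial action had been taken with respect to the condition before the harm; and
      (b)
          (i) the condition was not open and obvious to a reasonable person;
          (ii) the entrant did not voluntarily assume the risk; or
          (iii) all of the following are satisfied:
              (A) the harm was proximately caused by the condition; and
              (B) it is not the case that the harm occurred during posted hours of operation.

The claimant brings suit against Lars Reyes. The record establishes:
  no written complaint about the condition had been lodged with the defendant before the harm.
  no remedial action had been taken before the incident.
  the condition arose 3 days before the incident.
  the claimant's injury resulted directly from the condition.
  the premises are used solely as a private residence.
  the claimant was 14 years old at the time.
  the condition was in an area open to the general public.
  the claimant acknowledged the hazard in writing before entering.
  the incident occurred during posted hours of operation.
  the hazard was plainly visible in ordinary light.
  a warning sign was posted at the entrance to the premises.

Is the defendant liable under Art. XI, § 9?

No — not liable.

(a) not (complaint lodged) — satisfied.
(i) not (public area) — not satisfied.
(ii) not (entrant a minor) — fails.
(iii) no signage posted — fails.
(b) = F OR F OR F = false.
(1) = T AND F = false.
(A) condition ≥7 days old — not met.
(B) commercial use — not satisfied.
(i): F AND F → false.
(ii) no remedial action — satisfied.
(a) = F OR T = true.
(i) not open/obvious — fails.
(ii) no assumed risk — fails.
(A) proximate cause — holds.
(B) not (during posted hours) — not satisfied.
(iii): T AND F → false.
(b): F OR F OR F → false.
So (2) is not satisfied (T AND F).
Overall = F OR F = false.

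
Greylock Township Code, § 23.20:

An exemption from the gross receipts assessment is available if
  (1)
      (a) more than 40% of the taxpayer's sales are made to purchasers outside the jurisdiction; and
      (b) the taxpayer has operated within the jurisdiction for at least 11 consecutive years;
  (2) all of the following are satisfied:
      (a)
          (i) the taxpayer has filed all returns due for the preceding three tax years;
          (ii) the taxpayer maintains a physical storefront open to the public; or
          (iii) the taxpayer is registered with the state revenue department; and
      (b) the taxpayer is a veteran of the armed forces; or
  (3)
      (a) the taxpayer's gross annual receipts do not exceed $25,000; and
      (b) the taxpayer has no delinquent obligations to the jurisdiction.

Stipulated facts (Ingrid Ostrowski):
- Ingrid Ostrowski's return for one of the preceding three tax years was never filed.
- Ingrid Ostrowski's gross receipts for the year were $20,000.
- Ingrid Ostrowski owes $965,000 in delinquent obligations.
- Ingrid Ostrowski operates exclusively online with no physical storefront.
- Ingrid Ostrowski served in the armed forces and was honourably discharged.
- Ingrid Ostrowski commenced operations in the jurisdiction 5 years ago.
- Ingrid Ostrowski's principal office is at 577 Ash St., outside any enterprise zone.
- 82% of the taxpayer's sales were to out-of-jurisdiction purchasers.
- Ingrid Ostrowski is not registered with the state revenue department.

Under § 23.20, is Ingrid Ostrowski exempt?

No — not exempt.

(a) >40% out-of-jur. sales — holds.
(b) ≥ 11 yrs in jurisdiction — fails.
(1) = T AND F = false.
(i) returns current — fails.
(ii) has storefront — not met.
(iii) state-registered — fails.
(a) = F OR F OR F = false.
(b) veteran — holds.
So (2) is not satisfied (F AND T).
(a) receipts ≤ $25,000 — holds.
(b) no delinquency — fails.
(3): T AND F → false.
So Overall is not satisfied (F OR F OR F).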